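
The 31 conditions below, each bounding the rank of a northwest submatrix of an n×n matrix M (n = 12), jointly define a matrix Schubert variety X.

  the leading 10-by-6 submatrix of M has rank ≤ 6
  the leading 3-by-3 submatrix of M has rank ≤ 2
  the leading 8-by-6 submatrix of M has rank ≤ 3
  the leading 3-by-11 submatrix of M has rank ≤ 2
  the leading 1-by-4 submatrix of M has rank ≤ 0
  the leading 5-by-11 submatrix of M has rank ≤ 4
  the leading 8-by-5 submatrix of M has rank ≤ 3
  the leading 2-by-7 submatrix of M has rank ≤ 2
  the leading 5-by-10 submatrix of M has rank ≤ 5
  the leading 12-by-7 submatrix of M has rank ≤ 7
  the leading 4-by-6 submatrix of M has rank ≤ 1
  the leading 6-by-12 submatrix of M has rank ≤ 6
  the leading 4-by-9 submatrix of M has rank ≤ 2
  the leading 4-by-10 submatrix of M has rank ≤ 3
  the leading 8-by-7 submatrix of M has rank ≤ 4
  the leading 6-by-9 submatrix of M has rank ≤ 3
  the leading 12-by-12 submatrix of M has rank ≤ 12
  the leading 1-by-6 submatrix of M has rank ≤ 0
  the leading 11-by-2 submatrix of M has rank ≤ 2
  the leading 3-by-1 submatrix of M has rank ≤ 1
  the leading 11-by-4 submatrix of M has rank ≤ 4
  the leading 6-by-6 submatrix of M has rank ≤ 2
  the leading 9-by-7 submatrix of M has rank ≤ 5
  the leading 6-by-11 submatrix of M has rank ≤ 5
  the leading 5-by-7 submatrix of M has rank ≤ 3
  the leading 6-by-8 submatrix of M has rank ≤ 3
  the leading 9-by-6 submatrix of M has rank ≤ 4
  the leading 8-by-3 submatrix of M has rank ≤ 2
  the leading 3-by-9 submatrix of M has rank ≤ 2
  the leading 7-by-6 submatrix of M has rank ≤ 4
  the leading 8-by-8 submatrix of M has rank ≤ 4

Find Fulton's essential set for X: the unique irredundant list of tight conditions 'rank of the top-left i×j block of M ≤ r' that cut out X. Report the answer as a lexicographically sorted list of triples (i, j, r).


Computing R[i][j] = min implied NW-rank bound (n=12, 31 conditions):

  0  0  0  0  0  0  1  1  1  1  1  1
  1  1  1  1  1  1  2  2  2  2  2  2
  1  1  1  1  1  1  2  2  2  2  2  3
  1  1  1  1  1  1  2  2  2  3  3  4
  1  2  2  2  2  2  3  3  3  4  4  5
  1  2  2  2  2  2  3  3  3  4  5  6
  1  2  2  3  3  3  4  4  4  5  6  7
  1  2  2  3  3  3  4  4  5  6  7  8
  1  2  3  4  4  4  5  5  6  7  8  9
  1  2  3  4  5  5  6  6  7  8  9  10
  1  2  3  4  5  6  7  7  8  9  10  11
  1  2  3  4  5  6  7  8  9  10  11  12

so w = (7, 1, 12, 10, 2, 11, 4, 9, 3, 5, 6, 8).

9 SE-corners of the 33-cell Rothe diagram give Ess(w):

[(1, 6, 0), (3, 11, 2), (4, 6, 1), (4, 9, 2), (6, 6, 2), (6, 9, 3), (8, 3, 2), (8, 6, 3), (8, 8, 4)]


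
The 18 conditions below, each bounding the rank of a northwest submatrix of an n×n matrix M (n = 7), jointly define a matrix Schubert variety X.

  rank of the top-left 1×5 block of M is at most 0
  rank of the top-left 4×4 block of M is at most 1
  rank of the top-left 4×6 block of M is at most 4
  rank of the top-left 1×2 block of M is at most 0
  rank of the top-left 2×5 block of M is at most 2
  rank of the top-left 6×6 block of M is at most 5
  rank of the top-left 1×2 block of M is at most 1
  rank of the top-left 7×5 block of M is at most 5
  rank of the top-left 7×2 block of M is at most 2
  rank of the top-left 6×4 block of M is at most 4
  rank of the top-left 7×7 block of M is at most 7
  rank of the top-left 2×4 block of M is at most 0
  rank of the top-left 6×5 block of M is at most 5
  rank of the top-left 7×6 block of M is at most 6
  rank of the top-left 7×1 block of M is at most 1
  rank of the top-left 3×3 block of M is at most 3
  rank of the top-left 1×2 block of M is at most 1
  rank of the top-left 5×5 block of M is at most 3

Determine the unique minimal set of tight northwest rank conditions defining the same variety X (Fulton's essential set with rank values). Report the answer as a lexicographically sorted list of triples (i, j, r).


Computing R[i][j] = min implied NW-rank bound (n=7, 18 conditions):

  0  0  0  0  0  1  1
  0  0  0  0  1  2  2
  1  1  1  1  2  3  3
  1  1  1  1  2  3  4
  1  2  2  2  3  4  5
  1  2  3  3  4  5  6
  1  2  3  4  5  6  7

hence w(1..7) = (6, 5, 1, 7, 2, 3, 4).

Fulton essential set (3 of the 12 Rothe cells):

[(1, 5, 0), (2, 4, 0), (4, 4, 1)]


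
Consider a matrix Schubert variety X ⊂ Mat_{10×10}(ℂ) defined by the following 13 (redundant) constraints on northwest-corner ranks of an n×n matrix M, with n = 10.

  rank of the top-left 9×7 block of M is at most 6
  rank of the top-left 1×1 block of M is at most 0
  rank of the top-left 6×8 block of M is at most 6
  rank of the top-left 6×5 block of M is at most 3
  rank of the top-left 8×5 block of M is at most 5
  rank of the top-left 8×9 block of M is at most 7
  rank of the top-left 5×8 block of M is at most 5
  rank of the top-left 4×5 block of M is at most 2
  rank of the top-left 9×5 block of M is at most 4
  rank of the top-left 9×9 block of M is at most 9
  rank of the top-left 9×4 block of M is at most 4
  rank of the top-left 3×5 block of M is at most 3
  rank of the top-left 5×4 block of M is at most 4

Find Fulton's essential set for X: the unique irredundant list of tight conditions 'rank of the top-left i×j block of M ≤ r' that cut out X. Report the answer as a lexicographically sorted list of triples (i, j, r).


The tightest implied rank at each (i,j), from the 13 conditions:

  0, 1, 1, 1, 1, 1, 1, 1, 1, 1
  1, 2, 2, 2, 2, 2, 2, 2, 2, 2
  1, 2, 2, 2, 2, 3, 3, 3, 3, 3
  1, 2, 2, 2, 2, 3, 4, 4, 4, 4
  1, 2, 3, 3, 3, 4, 5, 5, 5, 5
  1, 2, 3, 3, 3, 4, 5, 6, 6, 6
  1, 2, 3, 4, 4, 5, 6, 7, 7, 7
  1, 2, 3, 4, 4, 5, 6, 7, 7, 8
  1, 2, 3, 4, 4, 5, 6, 7, 8, 9
  1, 2, 3, 4, 5, 6, 7, 8, 9, 10

giving w = (2, 1, 6, 7, 3, 8, 4, 10, 9, 5) via Δ²R.

5 SE-corners of the 12-cell Rothe diagram give Ess(w):

[(1, 1, 0), (4, 5, 2), (6, 5, 3), (8, 9, 7), (9, 5, 4)]


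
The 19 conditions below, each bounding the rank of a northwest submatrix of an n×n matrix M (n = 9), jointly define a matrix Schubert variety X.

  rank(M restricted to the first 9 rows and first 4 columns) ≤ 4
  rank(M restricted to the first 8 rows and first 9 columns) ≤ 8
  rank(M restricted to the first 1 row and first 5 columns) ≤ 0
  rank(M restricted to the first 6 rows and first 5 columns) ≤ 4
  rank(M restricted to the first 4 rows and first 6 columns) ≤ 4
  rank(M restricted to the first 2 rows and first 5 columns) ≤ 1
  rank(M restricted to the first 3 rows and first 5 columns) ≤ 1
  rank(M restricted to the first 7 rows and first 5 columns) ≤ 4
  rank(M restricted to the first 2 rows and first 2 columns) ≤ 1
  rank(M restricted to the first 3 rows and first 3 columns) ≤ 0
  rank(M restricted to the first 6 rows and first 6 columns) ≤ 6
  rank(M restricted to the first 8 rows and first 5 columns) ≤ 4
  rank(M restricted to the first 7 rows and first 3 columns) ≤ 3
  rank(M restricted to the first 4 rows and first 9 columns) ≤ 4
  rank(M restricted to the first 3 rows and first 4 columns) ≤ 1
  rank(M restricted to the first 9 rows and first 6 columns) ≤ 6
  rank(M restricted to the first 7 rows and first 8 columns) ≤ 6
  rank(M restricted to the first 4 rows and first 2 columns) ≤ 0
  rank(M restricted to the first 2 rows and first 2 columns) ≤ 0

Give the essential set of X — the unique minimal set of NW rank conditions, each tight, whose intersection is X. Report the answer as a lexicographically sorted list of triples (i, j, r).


Computing R[i][j] = min implied NW-rank bound (n=9, 19 conditions):

  0 | 0 | 0 | 0 | 0 | 1 | 1 | 1 | 1
  0 | 0 | 0 | 1 | 1 | 2 | 2 | 2 | 2
  0 | 0 | 0 | 1 | 1 | 2 | 3 | 3 | 3
  0 | 0 | 1 | 2 | 2 | 3 | 4 | 4 | 4
  1 | 1 | 2 | 3 | 3 | 4 | 5 | 5 | 5
  1 | 2 | 3 | 4 | 4 | 5 | 6 | 6 | 6
  1 | 2 | 3 | 4 | 4 | 5 | 6 | 6 | 7
  1 | 2 | 3 | 4 | 4 | 5 | 6 | 7 | 8
  1 | 2 | 3 | 4 | 5 | 6 | 7 | 8 | 9

the unique w with this rank table is (6, 4, 7, 3, 1, 2, 9, 8, 5).

D(w) has 17 cells with 6 SE-corners; essential set:

[(1, 5, 0), (3, 3, 0), (3, 5, 1), (4, 2, 0), (7, 8, 6), (8, 5, 4)]


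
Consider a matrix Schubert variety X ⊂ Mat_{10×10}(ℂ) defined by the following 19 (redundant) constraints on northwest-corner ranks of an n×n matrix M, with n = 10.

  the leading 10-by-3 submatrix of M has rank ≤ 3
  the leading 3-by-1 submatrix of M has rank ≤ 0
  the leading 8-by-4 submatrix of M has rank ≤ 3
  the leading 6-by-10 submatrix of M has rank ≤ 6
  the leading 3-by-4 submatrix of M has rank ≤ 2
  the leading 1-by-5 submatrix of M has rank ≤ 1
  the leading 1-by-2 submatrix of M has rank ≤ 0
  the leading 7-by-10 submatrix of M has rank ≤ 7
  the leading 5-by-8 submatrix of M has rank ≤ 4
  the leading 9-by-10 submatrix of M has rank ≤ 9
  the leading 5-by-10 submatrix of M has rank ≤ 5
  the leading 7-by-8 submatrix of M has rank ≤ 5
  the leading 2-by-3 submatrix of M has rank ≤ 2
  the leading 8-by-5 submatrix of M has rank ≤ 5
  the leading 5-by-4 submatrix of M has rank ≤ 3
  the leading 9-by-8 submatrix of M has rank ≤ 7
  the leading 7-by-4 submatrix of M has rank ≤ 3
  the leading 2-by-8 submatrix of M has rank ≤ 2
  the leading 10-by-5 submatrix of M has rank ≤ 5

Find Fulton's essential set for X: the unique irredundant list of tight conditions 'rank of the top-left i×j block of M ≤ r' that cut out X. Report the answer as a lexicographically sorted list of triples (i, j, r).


Propagating the 19 rank bounds to every northwest block:

  R[1]: 0  0  1  1  1  1  1  1  1  1
  R[2]: 0  1  2  2  2  2  2  2  2  2
  R[3]: 0  1  2  2  3  3  3  3  3  3
  R[4]: 1  2  3  3  4  4  4  4  4  4
  R[5]: 1  2  3  3  4  4  4  4  5  5
  R[6]: 1  2  3  3  4  5  5  5  6  6
  R[7]: 1  2  3  3  4  5  5  5  6  7
  R[8]: 1  2  3  3  4  5  6  6  7  8
  R[9]: 1  2  3  4  5  6  7  7  8  9
  R[10]: 1  2  3  4  5  6  7  8  9  10

reading off 1-entries of Δ²R: w = (3, 2, 5, 1, 9, 6, 10, 7, 4, 8).

|D(w)|=14, |Ess(w)|=6:

[(1, 2, 0), (3, 1, 0), (3, 4, 2), (5, 8, 4), (7, 8, 5), (8, 4, 3)]


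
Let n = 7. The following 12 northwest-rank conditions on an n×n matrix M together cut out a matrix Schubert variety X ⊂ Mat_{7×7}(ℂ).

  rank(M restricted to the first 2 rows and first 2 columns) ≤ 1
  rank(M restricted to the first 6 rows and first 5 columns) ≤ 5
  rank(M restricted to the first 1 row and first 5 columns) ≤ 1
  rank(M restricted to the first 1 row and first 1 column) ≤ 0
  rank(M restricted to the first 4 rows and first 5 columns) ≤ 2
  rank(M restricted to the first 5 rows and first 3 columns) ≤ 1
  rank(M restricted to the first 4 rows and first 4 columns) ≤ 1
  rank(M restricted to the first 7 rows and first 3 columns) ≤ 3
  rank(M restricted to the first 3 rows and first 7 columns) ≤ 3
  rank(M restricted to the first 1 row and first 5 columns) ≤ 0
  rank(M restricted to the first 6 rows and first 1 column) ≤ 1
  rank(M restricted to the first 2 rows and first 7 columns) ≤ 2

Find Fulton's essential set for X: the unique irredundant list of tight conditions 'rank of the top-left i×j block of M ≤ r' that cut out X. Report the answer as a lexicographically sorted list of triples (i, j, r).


Propagating the 12 rank bounds to every northwest block:

  row 1: 0, 0, 0, 0, 0, 1, 1
  row 2: 1, 1, 1, 1, 1, 2, 2
  row 3: 1, 1, 1, 1, 2, 3, 3
  row 4: 1, 1, 1, 1, 2, 3, 4
  row 5: 1, 1, 1, 2, 3, 4, 5
  row 6: 1, 2, 2, 3, 4, 5, 6
  row 7: 1, 2, 3, 4, 5, 6, 7

the unique w with this rank table is (6, 1, 5, 7, 4, 2, 3).

Fulton essential set (3 of the 13 Rothe cells):

[(1, 5, 0), (4, 4, 1), (5, 3, 1)]


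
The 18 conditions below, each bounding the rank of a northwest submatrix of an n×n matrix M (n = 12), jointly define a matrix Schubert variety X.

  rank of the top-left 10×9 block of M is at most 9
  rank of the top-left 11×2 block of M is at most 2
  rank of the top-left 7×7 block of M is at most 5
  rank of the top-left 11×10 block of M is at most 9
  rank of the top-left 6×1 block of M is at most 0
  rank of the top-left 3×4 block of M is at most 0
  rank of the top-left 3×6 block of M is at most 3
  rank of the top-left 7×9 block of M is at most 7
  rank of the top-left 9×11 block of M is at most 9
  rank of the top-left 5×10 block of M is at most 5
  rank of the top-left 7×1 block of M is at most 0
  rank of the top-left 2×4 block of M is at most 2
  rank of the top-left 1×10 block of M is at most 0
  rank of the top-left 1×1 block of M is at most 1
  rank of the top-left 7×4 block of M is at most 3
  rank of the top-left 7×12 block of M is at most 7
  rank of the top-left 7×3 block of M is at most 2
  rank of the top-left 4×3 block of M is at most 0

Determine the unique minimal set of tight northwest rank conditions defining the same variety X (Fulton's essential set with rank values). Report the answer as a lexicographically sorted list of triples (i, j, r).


Reconstructing r_w from the 18 given conditions:

  0, 0, 0, 0, 0, 0, 0, 0, 0, 0, 1, 1
  0, 0, 0, 0, 1, 1, 1, 1, 1, 1, 2, 2
  0, 0, 0, 0, 1, 2, 2, 2, 2, 2, 3, 3
  0, 0, 0, 1, 2, 3, 3, 3, 3, 3, 4, 4
  0, 1, 1, 2, 3, 4, 4, 4, 4, 4, 5, 5
  0, 1, 2, 3, 4, 5, 5, 5, 5, 5, 6, 6
  0, 1, 2, 3, 4, 5, 5, 6, 6, 6, 7, 7
  1, 2, 3, 4, 5, 6, 6, 7, 7, 7, 8, 8
  1, 2, 3, 4, 5, 6, 7, 8, 8, 8, 9, 9
  1, 2, 3, 4, 5, 6, 7, 8, 9, 9, 10, 10
  1, 2, 3, 4, 5, 6, 7, 8, 9, 9, 10, 11
  1, 2, 3, 4, 5, 6, 7, 8, 9, 10, 11, 12

second differences of R give the permutation w = (11, 5, 6, 4, 2, 3, 8, 1, 7, 9, 12, 10).

ℓ(w)=26; the 6 essential cells (i,j,r):

[(1, 10, 0), (3, 4, 0), (4, 3, 0), (7, 1, 0), (7, 7, 5), (11, 10, 9)]


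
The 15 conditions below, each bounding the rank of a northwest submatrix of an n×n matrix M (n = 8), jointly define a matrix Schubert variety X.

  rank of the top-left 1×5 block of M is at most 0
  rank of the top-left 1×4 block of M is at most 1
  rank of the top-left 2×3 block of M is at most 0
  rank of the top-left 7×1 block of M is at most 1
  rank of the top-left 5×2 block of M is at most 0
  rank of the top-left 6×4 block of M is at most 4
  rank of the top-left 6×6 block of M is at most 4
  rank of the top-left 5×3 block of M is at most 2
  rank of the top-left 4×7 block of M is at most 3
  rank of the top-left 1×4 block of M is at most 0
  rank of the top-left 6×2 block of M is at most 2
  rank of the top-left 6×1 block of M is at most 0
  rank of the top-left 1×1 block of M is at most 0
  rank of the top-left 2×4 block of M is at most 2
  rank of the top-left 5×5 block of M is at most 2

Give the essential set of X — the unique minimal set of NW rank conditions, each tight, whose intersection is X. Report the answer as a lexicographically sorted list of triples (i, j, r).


Computing R[i][j] = min implied NW-rank bound (n=8, 15 conditions):

  row 1: 0  0  0  0  0  1  1  1
  row 2: 0  0  0  1  1  2  2  2
  row 3: 0  0  1  2  2  3  3  3
  row 4: 0  0  1  2  2  3  3  4
  row 5: 0  0  1  2  2  3  4  5
  row 6: 0  1  2  3  3  4  5  6
  row 7: 1  2  3  4  4  5  6  7
  row 8: 1  2  3  4  5  6  7  8

giving w = (6, 4, 3, 8, 7, 2, 1, 5) via Δ²R.

ℓ(w)=18; the 6 essential cells (i,j,r):

[(1, 5, 0), (2, 3, 0), (4, 7, 3), (5, 2, 0), (5, 5, 2), (6, 1, 0)]


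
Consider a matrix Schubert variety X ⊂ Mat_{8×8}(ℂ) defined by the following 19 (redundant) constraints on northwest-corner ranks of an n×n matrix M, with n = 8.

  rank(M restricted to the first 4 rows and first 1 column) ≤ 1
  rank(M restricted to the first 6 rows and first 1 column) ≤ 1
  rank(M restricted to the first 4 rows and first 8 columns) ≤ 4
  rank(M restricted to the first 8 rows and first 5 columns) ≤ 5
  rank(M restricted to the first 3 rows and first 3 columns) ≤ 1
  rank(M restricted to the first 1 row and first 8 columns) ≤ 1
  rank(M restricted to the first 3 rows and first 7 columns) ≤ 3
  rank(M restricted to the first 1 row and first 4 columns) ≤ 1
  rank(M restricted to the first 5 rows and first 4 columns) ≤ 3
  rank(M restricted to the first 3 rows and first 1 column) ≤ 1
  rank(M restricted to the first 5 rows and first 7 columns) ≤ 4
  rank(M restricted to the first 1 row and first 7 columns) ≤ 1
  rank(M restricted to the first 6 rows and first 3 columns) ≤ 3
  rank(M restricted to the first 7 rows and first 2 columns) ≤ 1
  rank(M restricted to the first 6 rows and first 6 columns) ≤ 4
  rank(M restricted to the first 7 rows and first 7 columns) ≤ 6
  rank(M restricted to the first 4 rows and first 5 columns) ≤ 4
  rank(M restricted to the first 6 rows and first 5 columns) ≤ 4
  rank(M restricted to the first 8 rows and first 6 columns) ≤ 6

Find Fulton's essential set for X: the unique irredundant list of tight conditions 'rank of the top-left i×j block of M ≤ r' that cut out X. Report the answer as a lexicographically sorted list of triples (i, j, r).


Rank table r_w(8×8) implied by the 19 constraints:

  i=1: 1 1 1 1 1 1 1 1
  i=2: 1 1 1 2 2 2 2 2
  i=3: 1 1 1 2 3 3 3 3
  i=4: 1 1 2 3 4 4 4 4
  i=5: 1 1 2 3 4 4 4 5
  i=6: 1 1 2 3 4 4 5 6
  i=7: 1 1 2 3 4 5 6 7
  i=8: 1 2 3 4 5 6 7 8

hence w(1..8) = (1, 4, 5, 3, 8, 7, 6, 2).

Rothe diagram D(w) (11 cells), 4 SE-corners (essential conditions):

[(3, 3, 1), (5, 7, 4), (6, 6, 4), (7, 2, 1)]


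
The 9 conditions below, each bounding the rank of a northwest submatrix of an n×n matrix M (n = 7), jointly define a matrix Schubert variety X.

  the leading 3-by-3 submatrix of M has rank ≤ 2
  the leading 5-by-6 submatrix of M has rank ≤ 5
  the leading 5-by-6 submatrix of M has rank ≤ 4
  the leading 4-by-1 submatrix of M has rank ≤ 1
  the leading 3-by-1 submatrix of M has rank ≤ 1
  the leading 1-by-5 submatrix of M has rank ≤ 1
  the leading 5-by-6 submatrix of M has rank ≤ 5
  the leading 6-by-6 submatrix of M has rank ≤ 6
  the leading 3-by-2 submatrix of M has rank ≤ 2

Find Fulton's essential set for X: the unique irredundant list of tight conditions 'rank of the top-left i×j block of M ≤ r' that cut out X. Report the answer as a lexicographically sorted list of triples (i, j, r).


The tightest implied rank at each (i,j), from the 9 conditions:

  i=1: 1 | 1 | 1 | 1 | 1 | 1 | 1
  i=2: 1 | 2 | 2 | 2 | 2 | 2 | 2
  i=3: 1 | 2 | 2 | 3 | 3 | 3 | 3
  i=4: 1 | 2 | 3 | 4 | 4 | 4 | 4
  i=5: 1 | 2 | 3 | 4 | 4 | 4 | 5
  i=6: 1 | 2 | 3 | 4 | 5 | 5 | 6
  i=7: 1 | 2 | 3 | 4 | 5 | 6 | 7

so w = (1, 2, 4, 3, 7, 5, 6).

2 SE-corners of the 3-cell Rothe diagram give Ess(w):

[(3, 3, 2), (5, 6, 4)]


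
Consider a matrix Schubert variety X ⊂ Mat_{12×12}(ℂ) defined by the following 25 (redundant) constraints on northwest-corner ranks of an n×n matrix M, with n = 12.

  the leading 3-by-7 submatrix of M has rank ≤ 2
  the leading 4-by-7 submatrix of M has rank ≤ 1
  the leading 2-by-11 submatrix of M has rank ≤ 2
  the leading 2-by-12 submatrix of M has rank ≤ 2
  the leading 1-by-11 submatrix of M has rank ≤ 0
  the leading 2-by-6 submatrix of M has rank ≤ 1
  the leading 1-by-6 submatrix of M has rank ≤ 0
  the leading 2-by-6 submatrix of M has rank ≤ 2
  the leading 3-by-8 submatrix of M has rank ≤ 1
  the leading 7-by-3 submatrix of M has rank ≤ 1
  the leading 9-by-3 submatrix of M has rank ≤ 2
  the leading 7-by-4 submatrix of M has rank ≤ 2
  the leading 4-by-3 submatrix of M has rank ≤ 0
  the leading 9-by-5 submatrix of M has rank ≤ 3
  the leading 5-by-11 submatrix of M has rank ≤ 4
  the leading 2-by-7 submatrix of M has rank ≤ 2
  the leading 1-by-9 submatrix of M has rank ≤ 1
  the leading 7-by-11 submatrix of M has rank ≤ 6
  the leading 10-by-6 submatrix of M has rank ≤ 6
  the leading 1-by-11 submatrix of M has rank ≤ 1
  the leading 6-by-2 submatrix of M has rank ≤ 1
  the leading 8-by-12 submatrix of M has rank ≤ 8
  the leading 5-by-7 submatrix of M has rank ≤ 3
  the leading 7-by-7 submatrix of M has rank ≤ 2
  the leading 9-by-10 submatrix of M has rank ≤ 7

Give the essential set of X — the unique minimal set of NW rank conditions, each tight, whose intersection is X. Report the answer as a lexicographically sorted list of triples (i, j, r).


Recovering R(i,j) via the rank-extension bound from the 25 conditions:

  R[1]: 0, 0, 0, 0, 0, 0, 0, 0, 0, 0, 0, 1
  R[2]: 0, 0, 0, 1, 1, 1, 1, 1, 1, 1, 1, 2
  R[3]: 0, 0, 0, 1, 1, 1, 1, 1, 2, 2, 2, 3
  R[4]: 0, 0, 0, 1, 1, 1, 1, 2, 3, 3, 3, 4
  R[5]: 1, 1, 1, 2, 2, 2, 2, 3, 4, 4, 4, 5
  R[6]: 1, 1, 1, 2, 2, 2, 2, 3, 4, 5, 5, 6
  R[7]: 1, 1, 1, 2, 2, 2, 2, 3, 4, 5, 6, 7
  R[8]: 1, 2, 2, 3, 3, 3, 3, 4, 5, 6, 7, 8
  R[9]: 1, 2, 2, 3, 3, 4, 4, 5, 6, 7, 8, 9
  R[10]: 1, 2, 3, 4, 4, 5, 5, 6, 7, 8, 9, 10
  R[11]: 1, 2, 3, 4, 5, 6, 6, 7, 8, 9, 10, 11
  R[12]: 1, 2, 3, 4, 5, 6, 7, 8, 9, 10, 11, 12

the unique w with this rank table is (12, 4, 9, 8, 1, 10, 11, 2, 6, 3, 5, 7).

8 SE-corners of the 39-cell Rothe diagram give Ess(w):

[(1, 11, 0), (3, 8, 1), (4, 3, 0), (4, 7, 1), (7, 3, 1), (7, 7, 2), (9, 3, 2), (9, 5, 3)]


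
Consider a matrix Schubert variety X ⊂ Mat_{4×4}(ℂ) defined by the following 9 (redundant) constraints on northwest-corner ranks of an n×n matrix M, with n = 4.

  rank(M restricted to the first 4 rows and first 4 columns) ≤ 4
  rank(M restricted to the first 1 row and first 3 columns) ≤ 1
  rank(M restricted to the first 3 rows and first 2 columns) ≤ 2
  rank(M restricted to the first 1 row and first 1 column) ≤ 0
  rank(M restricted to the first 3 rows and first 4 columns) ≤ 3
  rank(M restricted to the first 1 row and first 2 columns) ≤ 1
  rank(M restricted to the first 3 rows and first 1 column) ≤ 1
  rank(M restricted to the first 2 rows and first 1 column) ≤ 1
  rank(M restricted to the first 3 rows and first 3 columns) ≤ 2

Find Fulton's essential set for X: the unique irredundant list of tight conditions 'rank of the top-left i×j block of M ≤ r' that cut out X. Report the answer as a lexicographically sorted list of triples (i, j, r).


Recovering R(i,j) via the rank-extension bound from the 9 conditions:

  R[1]: 0 | 1 | 1 | 1
  R[2]: 1 | 2 | 2 | 2
  R[3]: 1 | 2 | 2 | 3
  R[4]: 1 | 2 | 3 | 4

the unique w with this rank table is (2, 1, 4, 3).

|D(w)|=2, |Ess(w)|=2:

[(1, 1, 0), (3, 3, 2)]


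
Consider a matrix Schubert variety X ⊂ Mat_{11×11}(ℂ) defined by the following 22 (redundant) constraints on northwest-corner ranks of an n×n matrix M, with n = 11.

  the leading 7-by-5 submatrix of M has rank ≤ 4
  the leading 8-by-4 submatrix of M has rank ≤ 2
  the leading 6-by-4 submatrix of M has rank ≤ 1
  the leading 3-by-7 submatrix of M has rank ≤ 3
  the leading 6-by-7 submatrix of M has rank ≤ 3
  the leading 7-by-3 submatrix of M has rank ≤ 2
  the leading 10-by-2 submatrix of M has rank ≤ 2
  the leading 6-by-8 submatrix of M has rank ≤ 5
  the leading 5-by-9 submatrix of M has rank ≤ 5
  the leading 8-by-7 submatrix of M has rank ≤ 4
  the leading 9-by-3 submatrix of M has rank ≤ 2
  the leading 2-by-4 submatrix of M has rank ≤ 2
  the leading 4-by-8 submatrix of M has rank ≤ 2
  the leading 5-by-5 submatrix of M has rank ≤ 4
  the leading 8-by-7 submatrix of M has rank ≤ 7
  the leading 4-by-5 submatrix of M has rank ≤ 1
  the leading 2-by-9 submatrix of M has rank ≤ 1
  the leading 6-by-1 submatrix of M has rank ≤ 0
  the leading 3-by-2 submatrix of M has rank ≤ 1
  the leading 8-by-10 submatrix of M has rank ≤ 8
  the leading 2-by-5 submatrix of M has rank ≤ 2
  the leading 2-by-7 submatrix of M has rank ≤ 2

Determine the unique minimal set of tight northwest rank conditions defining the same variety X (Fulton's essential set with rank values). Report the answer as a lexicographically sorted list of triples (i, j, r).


Rank table r_w(11×11) implied by the 22 constraints:

  0 | 1 | 1 | 1 | 1 | 1 | 1 | 1 | 1 | 1 | 1
  0 | 1 | 1 | 1 | 1 | 1 | 1 | 1 | 1 | 2 | 2
  0 | 1 | 1 | 1 | 1 | 2 | 2 | 2 | 2 | 3 | 3
  0 | 1 | 1 | 1 | 1 | 2 | 2 | 2 | 3 | 4 | 4
  0 | 1 | 1 | 1 | 2 | 3 | 3 | 3 | 4 | 5 | 5
  0 | 1 | 1 | 1 | 2 | 3 | 3 | 4 | 5 | 6 | 6
  1 | 2 | 2 | 2 | 3 | 4 | 4 | 5 | 6 | 7 | 7
  1 | 2 | 2 | 2 | 3 | 4 | 4 | 5 | 6 | 7 | 8
  1 | 2 | 2 | 3 | 4 | 5 | 5 | 6 | 7 | 8 | 9
  1 | 2 | 3 | 4 | 5 | 6 | 6 | 7 | 8 | 9 | 10
  1 | 2 | 3 | 4 | 5 | 6 | 7 | 8 | 9 | 10 | 11

the unique w with this rank table is (2, 10, 6, 9, 5, 8, 1, 11, 4, 3, 7).

9 SE-corners of the 30-cell Rothe diagram give Ess(w):

[(2, 9, 1), (4, 5, 1), (4, 8, 2), (6, 1, 0), (6, 4, 1), (6, 7, 3), (8, 4, 2), (8, 7, 4), (9, 3, 2)]


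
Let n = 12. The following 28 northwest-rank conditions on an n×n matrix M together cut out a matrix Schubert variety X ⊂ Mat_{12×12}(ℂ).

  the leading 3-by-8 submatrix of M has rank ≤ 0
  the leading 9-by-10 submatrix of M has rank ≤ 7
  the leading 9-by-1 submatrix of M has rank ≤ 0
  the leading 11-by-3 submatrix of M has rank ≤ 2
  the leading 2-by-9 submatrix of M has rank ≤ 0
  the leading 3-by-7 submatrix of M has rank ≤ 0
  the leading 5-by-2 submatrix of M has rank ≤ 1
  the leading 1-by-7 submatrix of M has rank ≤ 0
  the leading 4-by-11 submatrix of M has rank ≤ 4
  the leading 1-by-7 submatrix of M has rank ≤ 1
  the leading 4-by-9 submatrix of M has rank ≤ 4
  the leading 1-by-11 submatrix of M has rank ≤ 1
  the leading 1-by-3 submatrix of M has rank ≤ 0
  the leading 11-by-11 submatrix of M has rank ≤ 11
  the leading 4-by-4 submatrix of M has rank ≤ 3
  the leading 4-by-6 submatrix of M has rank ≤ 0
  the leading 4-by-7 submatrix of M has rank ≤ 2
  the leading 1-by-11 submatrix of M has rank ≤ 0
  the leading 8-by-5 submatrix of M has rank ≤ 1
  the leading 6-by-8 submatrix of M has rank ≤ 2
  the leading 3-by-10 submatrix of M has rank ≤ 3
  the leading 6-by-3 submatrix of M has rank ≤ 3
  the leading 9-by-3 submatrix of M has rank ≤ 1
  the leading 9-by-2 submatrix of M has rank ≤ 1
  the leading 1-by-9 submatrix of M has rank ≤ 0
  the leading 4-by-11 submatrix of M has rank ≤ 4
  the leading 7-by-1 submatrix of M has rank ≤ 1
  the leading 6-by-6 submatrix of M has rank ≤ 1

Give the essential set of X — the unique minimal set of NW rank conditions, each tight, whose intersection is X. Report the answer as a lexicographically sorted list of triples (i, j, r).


Reconstructing r_w from the 28 given conditions:

  row 1: 0 | 0 | 0 | 0 | 0 | 0 | 0 | 0 | 0 | 0 | 0 | 1
  row 2: 0 | 0 | 0 | 0 | 0 | 0 | 0 | 0 | 0 | 1 | 1 | 2
  row 3: 0 | 0 | 0 | 0 | 0 | 0 | 0 | 0 | 1 | 2 | 2 | 3
  row 4: 0 | 0 | 0 | 0 | 0 | 0 | 1 | 1 | 2 | 3 | 3 | 4
  row 5: 0 | 1 | 1 | 1 | 1 | 1 | 2 | 2 | 3 | 4 | 4 | 5
  row 6: 0 | 1 | 1 | 1 | 1 | 1 | 2 | 2 | 3 | 4 | 5 | 6
  row 7: 0 | 1 | 1 | 1 | 1 | 2 | 3 | 3 | 4 | 5 | 6 | 7
  row 8: 0 | 1 | 1 | 1 | 1 | 2 | 3 | 4 | 5 | 6 | 7 | 8
  row 9: 0 | 1 | 1 | 2 | 2 | 3 | 4 | 5 | 6 | 7 | 8 | 9
  row 10: 1 | 2 | 2 | 3 | 3 | 4 | 5 | 6 | 7 | 8 | 9 | 10
  row 11: 1 | 2 | 2 | 3 | 4 | 5 | 6 | 7 | 8 | 9 | 10 | 11
  row 12: 1 | 2 | 3 | 4 | 5 | 6 | 7 | 8 | 9 | 10 | 11 | 12

hence w(1..12) = (12, 10, 9, 7, 2, 11, 6, 8, 4, 1, 5, 3).

Rothe diagram D(w) (52 cells), 10 SE-corners (essential conditions):

[(1, 11, 0), (2, 9, 0), (3, 8, 0), (4, 6, 0), (6, 6, 1), (6, 8, 2), (8, 5, 1), (9, 1, 0), (9, 3, 1), (11, 3, 2)]


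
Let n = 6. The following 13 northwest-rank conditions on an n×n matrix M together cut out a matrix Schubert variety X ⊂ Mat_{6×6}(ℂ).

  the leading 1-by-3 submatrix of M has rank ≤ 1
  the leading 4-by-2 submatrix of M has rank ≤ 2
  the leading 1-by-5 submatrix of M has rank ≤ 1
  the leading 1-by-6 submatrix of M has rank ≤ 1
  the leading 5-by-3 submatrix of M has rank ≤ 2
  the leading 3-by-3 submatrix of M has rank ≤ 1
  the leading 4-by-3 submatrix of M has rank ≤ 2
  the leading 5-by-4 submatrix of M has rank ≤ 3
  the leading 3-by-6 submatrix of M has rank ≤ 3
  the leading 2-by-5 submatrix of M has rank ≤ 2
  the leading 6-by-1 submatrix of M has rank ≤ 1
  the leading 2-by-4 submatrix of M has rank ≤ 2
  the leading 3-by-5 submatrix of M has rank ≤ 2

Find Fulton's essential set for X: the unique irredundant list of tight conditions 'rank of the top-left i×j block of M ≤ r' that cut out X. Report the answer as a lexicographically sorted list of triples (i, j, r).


Rank table r_w(6×6) implied by the 13 constraints:

  1 1 1 1 1 1
  1 1 1 2 2 2
  1 1 1 2 2 3
  1 2 2 3 3 4
  1 2 2 3 4 5
  1 2 3 4 5 6

so w = (1, 4, 6, 2, 5, 3).

ℓ(w)=6; the 3 essential cells (i,j,r):

[(3, 3, 1), (3, 5, 2), (5, 3, 2)]


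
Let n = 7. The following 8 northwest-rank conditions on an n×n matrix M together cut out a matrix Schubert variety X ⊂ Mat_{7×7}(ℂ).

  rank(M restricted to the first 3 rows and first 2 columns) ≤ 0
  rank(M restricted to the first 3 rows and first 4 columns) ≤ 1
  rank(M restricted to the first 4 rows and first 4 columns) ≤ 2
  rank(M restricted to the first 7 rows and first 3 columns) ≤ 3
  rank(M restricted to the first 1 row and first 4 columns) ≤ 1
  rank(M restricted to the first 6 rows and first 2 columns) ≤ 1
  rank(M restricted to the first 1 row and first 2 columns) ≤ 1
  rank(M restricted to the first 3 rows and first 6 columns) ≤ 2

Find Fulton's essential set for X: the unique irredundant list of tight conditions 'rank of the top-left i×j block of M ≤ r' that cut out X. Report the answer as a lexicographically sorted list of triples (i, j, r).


The tightest implied rank at each (i,j), from the 8 conditions:

  0 0 1 1 1 1 1
  0 0 1 1 2 2 2
  0 0 1 1 2 2 3
  1 1 2 2 3 3 4
  1 1 2 3 4 4 5
  1 1 2 3 4 5 6
  1 2 3 4 5 6 7

so w = (3, 5, 7, 1, 4, 6, 2).

Fulton essential set (4 of the 11 Rothe cells):

[(3, 2, 0), (3, 4, 1), (3, 6, 2), (6, 2, 1)]


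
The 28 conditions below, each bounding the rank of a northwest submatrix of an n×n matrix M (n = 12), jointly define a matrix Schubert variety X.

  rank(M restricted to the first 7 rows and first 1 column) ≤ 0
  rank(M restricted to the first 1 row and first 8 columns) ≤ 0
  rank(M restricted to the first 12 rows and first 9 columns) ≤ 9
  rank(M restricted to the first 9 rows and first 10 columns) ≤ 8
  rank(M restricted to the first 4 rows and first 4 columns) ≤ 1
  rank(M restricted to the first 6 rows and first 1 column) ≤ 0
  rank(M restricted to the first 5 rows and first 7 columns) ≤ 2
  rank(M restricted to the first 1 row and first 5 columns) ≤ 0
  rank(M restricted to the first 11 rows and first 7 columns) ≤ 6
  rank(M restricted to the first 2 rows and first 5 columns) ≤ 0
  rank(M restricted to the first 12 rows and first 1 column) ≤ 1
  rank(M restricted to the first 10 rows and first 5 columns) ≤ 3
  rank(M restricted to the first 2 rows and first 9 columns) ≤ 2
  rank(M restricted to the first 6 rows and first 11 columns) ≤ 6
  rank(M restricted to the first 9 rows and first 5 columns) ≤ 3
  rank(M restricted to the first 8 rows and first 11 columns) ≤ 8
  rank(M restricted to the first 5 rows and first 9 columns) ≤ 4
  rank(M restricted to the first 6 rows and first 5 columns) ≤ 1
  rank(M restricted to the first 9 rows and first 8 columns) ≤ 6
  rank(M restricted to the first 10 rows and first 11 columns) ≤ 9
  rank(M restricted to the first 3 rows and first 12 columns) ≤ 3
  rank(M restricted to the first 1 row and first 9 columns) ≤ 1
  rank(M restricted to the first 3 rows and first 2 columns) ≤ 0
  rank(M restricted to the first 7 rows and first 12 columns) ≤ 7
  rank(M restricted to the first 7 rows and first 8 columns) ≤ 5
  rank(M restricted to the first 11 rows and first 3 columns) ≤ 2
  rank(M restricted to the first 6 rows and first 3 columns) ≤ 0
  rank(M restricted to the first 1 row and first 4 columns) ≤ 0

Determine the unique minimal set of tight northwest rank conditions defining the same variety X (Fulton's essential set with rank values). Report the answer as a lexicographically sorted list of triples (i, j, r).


The tightest implied rank at each (i,j), from the 28 conditions:

  i=1: 0, 0, 0, 0, 0, 0, 0, 0, 1, 1, 1, 1
  i=2: 0, 0, 0, 0, 0, 1, 1, 1, 2, 2, 2, 2
  i=3: 0, 0, 0, 1, 1, 2, 2, 2, 3, 3, 3, 3
  i=4: 0, 0, 0, 1, 1, 2, 2, 3, 4, 4, 4, 4
  i=5: 0, 0, 0, 1, 1, 2, 2, 3, 4, 5, 5, 5
  i=6: 0, 0, 0, 1, 1, 2, 3, 4, 5, 6, 6, 6
  i=7: 0, 1, 1, 2, 2, 3, 4, 5, 6, 7, 7, 7
  i=8: 1, 2, 2, 3, 3, 4, 5, 6, 7, 8, 8, 8
  i=9: 1, 2, 2, 3, 3, 4, 5, 6, 7, 8, 9, 9
  i=10: 1, 2, 2, 3, 3, 4, 5, 6, 7, 8, 9, 10
  i=11: 1, 2, 2, 3, 4, 5, 6, 7, 8, 9, 10, 11
  i=12: 1, 2, 3, 4, 5, 6, 7, 8, 9, 10, 11, 12

so w = (9, 6, 4, 8, 10, 7, 2, 1, 11, 12, 5, 3).

8 SE-corners of the 36-cell Rothe diagram give Ess(w):

[(1, 8, 0), (2, 5, 0), (5, 7, 2), (6, 3, 0), (6, 5, 1), (7, 1, 0), (10, 5, 3), (11, 3, 2)]


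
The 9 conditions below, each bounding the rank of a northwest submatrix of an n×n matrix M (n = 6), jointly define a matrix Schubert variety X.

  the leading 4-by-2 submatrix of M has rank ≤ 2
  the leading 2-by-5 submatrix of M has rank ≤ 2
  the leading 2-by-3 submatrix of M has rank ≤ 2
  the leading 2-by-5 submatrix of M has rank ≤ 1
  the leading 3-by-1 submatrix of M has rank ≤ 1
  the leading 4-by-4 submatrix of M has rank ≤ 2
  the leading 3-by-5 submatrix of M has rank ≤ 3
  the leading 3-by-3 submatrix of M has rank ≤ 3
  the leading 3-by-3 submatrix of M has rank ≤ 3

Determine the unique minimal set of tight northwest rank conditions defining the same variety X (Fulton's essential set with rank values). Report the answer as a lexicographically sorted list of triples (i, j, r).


Recovering R(i,j) via the rank-extension bound from the 9 conditions:

  1 | 1 | 1 | 1 | 1 | 1
  1 | 1 | 1 | 1 | 1 | 2
  1 | 2 | 2 | 2 | 2 | 3
  1 | 2 | 2 | 2 | 3 | 4
  1 | 2 | 3 | 3 | 4 | 5
  1 | 2 | 3 | 4 | 5 | 6

hence w(1..6) = (1, 6, 2, 5, 3, 4).

Fulton essential set (2 of the 6 Rothe cells):

[(2, 5, 1), (4, 4, 2)]


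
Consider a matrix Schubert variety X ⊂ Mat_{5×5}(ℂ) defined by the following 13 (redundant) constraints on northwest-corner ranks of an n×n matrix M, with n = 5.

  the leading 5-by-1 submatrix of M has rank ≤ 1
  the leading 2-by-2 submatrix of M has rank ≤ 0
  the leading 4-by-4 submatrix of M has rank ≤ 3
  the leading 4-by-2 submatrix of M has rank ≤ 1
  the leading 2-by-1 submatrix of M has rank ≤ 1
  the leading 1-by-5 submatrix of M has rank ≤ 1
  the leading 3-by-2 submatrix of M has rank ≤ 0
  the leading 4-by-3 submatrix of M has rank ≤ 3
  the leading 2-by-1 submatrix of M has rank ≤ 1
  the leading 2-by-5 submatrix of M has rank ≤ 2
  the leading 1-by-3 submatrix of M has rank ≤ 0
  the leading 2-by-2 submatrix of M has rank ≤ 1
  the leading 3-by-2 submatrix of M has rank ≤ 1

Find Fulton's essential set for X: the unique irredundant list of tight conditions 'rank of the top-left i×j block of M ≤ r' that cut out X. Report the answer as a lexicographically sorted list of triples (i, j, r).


Propagating the 13 rank bounds to every northwest block:

  0 | 0 | 0 | 1 | 1
  0 | 0 | 1 | 2 | 2
  0 | 0 | 1 | 2 | 3
  1 | 1 | 2 | 3 | 4
  1 | 2 | 3 | 4 | 5

hence w(1..5) = (4, 3, 5, 1, 2).

D(w) has 7 cells with 2 SE-corners; essential set:

[(1, 3, 0), (3, 2, 0)]


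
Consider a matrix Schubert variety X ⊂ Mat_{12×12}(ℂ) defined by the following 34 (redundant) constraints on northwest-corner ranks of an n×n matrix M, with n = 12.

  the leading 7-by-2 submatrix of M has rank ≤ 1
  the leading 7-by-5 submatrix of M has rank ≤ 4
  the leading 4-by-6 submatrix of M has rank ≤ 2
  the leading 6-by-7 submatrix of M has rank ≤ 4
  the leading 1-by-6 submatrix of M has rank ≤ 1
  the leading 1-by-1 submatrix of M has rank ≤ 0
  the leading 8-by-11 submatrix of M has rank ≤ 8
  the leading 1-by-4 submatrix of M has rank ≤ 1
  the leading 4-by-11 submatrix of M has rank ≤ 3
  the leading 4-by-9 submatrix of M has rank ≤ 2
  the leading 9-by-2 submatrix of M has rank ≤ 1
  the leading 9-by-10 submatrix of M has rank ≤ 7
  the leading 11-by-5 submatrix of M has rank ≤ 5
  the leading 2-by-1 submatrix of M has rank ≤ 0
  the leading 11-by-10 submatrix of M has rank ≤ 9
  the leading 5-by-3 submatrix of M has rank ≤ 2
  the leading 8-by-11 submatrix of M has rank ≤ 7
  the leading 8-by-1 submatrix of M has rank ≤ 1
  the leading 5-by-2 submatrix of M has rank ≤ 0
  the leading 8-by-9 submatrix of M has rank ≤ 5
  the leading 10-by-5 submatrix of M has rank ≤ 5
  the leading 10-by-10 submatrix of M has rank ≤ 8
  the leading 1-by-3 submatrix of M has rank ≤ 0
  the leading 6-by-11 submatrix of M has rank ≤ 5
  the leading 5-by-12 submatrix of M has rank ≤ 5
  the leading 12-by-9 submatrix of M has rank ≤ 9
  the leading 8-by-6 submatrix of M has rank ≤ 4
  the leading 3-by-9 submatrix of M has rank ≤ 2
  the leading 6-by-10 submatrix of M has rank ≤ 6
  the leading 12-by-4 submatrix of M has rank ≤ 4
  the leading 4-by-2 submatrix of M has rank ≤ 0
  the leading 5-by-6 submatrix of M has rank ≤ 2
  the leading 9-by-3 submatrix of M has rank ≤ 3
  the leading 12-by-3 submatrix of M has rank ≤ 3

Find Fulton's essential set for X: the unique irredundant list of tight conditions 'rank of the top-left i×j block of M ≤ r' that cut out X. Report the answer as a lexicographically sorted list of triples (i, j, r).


Reconstructing r_w from the 34 given conditions:

  0 0 0 1 1 1 1 1 1 1 1 1
  0 0 1 2 2 2 2 2 2 2 2 2
  0 0 1 2 2 2 2 2 2 3 3 3
  0 0 1 2 2 2 2 2 2 3 3 4
  0 0 1 2 2 2 3 3 3 4 4 5
  1 1 2 3 3 3 4 4 4 5 5 6
  1 1 2 3 4 4 5 5 5 6 6 7
  1 1 2 3 4 4 5 5 5 6 7 8
  1 1 2 3 4 5 6 6 6 7 8 9
  1 2 3 4 5 6 7 7 7 8 9 10
  1 2 3 4 5 6 7 8 8 9 10 11
  1 2 3 4 5 6 7 8 9 10 11 12

second differences of R give the permutation w = (4, 3, 10, 12, 7, 1, 5, 11, 6, 2, 8, 9).

8 SE-corners of the 30-cell Rothe diagram give Ess(w):

[(1, 3, 0), (4, 9, 2), (4, 11, 3), (5, 2, 0), (5, 6, 2), (8, 6, 4), (8, 9, 5), (9, 2, 1)]


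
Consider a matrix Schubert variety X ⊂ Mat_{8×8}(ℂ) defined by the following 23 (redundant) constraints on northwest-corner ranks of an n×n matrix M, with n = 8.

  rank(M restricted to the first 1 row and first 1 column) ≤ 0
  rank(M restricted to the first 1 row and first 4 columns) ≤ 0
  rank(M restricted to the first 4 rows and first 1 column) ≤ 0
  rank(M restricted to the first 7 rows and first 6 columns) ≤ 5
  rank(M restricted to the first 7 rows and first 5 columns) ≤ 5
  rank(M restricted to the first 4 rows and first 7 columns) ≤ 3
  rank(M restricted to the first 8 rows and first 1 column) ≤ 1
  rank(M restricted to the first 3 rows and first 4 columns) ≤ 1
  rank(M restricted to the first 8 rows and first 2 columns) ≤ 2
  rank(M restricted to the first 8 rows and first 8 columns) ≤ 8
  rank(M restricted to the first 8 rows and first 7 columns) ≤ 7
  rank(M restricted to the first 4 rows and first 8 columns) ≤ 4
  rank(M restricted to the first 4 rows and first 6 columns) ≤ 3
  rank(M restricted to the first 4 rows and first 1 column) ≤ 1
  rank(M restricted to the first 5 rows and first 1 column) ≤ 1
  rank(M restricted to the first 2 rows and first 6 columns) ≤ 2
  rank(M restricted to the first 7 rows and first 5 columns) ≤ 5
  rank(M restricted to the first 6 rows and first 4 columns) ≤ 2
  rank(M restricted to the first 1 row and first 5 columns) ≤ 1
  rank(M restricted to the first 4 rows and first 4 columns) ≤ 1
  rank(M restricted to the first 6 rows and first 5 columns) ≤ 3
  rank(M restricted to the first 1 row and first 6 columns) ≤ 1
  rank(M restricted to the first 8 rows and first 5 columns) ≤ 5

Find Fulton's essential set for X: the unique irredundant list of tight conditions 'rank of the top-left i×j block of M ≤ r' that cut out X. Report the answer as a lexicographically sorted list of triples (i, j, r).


Propagating the 23 rank bounds to every northwest block:

  row 1: 0 | 0 | 0 | 0 | 1 | 1 | 1 | 1
  row 2: 0 | 1 | 1 | 1 | 2 | 2 | 2 | 2
  row 3: 0 | 1 | 1 | 1 | 2 | 3 | 3 | 3
  row 4: 0 | 1 | 1 | 1 | 2 | 3 | 3 | 4
  row 5: 1 | 2 | 2 | 2 | 3 | 4 | 4 | 5
  row 6: 1 | 2 | 2 | 2 | 3 | 4 | 5 | 6
  row 7: 1 | 2 | 3 | 3 | 4 | 5 | 6 | 7
  row 8: 1 | 2 | 3 | 4 | 5 | 6 | 7 | 8

giving w = (5, 2, 6, 8, 1, 7, 3, 4) via Δ²R.

Fulton essential set (5 of the 14 Rothe cells):

[(1, 4, 0), (4, 1, 0), (4, 4, 1), (4, 7, 3), (6, 4, 2)]


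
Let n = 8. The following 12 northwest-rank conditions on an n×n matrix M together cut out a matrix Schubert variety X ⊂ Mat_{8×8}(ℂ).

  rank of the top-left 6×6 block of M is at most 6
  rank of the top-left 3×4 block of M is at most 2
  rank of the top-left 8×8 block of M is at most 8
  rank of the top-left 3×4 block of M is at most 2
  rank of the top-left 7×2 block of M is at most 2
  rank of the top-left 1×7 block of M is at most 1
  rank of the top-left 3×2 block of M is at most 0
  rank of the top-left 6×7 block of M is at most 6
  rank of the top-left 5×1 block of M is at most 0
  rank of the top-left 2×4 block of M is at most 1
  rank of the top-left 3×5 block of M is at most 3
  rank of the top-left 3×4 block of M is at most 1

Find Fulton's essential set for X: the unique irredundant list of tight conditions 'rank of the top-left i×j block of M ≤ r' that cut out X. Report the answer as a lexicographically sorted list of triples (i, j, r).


Propagating the 12 rank bounds to every northwest block:

  R[1]: 0, 0, 1, 1, 1, 1, 1, 1
  R[2]: 0, 0, 1, 1, 2, 2, 2, 2
  R[3]: 0, 0, 1, 1, 2, 3, 3, 3
  R[4]: 0, 1, 2, 2, 3, 4, 4, 4
  R[5]: 0, 1, 2, 3, 4, 5, 5, 5
  R[6]: 1, 2, 3, 4, 5, 6, 6, 6
  R[7]: 1, 2, 3, 4, 5, 6, 7, 7
  R[8]: 1, 2, 3, 4, 5, 6, 7, 8

reading off 1-entries of Δ²R: w = (3, 5, 6, 2, 4, 1, 7, 8).

Rothe diagram D(w) (10 cells), 3 SE-corners (essential conditions):

[(3, 2, 0), (3, 4, 1), (5, 1, 0)]
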